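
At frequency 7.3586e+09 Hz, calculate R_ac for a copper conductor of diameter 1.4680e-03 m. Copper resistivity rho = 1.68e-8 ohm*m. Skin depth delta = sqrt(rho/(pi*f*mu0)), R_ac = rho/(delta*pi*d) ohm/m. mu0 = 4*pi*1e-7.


delta = sqrt(1.68e-8 / (pi * 7.3586e+09 * 4*pi*1e-7)) = 7.604614e-07 m
R_ac = 1.68e-8 / (7.604614e-07 * pi * 1.4680e-03) = 4.790 ohm/m

4.790 ohm/m


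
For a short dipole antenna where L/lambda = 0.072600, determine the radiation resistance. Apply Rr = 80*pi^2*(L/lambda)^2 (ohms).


Rr = 80 * pi^2 * (0.072600)^2 = 80 * 9.869604 * 5.270760e-03 = 4.162 ohm

4.162 ohm


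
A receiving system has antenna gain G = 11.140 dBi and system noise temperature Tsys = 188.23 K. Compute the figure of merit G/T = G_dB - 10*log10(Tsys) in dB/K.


G/T = 11.140 - 10*log10(188.23) = 11.140 - 22.74689 = -11.61 dB/K

-11.61 dB/K


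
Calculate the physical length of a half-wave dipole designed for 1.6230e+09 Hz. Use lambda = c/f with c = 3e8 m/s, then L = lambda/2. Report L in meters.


lambda = c / f = 3.0000e+08 / 1.6230e+09 = 0.1848429 m
L = lambda / 2 = 0.1848429 / 2 = 0.09242 m

0.09242 m


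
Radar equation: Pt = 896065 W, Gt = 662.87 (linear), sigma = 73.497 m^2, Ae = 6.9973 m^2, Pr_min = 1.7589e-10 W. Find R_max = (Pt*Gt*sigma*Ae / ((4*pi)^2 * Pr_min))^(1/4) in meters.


R^4 = 896065*662.87*73.497*6.9973 / ((4*pi)^2 * 1.7589e-10) = 1.099783e+19
R_max = 1.099783e+19^0.25 = 57587 m

57587 m


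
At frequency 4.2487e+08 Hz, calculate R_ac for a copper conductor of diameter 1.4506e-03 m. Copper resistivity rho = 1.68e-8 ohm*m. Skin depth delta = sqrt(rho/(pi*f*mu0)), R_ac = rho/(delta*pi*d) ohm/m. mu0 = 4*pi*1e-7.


delta = sqrt(1.68e-8 / (pi * 4.2487e+08 * 4*pi*1e-7)) = 3.164803e-06 m
R_ac = 1.68e-8 / (3.164803e-06 * pi * 1.4506e-03) = 1.165 ohm/m

1.165 ohm/m


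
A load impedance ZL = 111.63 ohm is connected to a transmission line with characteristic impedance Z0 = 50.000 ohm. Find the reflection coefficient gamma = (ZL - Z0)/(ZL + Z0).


gamma = (111.63 - 50.000) / (111.63 + 50.000) = 0.3813

0.3813


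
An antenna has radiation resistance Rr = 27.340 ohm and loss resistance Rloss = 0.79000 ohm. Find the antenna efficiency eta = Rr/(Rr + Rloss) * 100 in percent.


eta = 27.340 / (27.340 + 0.79000) * 100 = 97.19%

97.19%


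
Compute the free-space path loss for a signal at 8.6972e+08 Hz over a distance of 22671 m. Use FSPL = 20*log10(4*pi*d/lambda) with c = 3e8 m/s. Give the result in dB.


lambda = c / f = 3.0000e+08 / 8.6972e+08 = 0.3449386 m
FSPL = 20 * log10(4*pi*22671/0.3449386) = 118.3 dB

118.3 dB


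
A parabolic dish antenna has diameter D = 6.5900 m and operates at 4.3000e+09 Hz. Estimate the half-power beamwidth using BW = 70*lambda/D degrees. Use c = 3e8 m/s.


lambda = c / f = 3.0000e+08 / 4.3000e+09 = 0.06976744 m
BW = 70 * 0.06976744 / 6.5900 = 0.7411 deg

0.7411 deg


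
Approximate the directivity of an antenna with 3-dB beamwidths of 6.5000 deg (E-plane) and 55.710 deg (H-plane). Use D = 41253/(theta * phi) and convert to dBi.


D_linear = 41253 / (6.5000 * 55.710) = 113.9224
D_dBi = 10 * log10(113.9224) = 20.57 dBi

20.57 dBi


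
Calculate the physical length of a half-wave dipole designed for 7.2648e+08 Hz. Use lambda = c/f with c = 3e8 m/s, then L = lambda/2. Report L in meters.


lambda = c / f = 3.0000e+08 / 7.2648e+08 = 0.4129501 m
L = lambda / 2 = 0.4129501 / 2 = 0.2065 m

0.2065 m


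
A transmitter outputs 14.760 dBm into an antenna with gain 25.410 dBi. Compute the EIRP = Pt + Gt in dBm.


EIRP = Pt + Gt = 14.760 + 25.410 = 40.17 dBm

40.17 dBm


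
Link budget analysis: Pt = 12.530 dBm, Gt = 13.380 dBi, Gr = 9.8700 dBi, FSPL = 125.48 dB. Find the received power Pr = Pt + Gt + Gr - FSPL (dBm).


Pr = 12.530 + 13.380 + 9.8700 - 125.48 = -89.70 dBm

-89.70 dBm


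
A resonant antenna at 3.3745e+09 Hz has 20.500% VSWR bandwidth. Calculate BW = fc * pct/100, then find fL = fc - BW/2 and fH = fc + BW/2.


BW = 3.3745e+09 * 20.500/100 = 6.917725e+08 Hz
fL = 3.3745e+09 - 6.917725e+08/2 = 3.029e+09 Hz
fH = 3.3745e+09 + 6.917725e+08/2 = 3.720e+09 Hz

BW=6.918e+08 Hz, fL=3.029e+09 Hz, fH=3.720e+09 Hz


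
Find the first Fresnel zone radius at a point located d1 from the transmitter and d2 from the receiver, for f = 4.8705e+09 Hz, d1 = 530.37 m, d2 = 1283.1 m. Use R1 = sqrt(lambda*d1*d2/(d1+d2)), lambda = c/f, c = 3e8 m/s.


lambda = c / f = 3.0000e+08 / 4.8705e+09 = 0.06159532 m
R1 = sqrt(0.06159532 * 530.37 * 1283.1 / (530.37 + 1283.1)) = 4.808 m

4.808 m


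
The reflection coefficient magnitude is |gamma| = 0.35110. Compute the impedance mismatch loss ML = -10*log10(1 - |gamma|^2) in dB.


ML = -10 * log10(1 - 0.35110^2) = -10 * log10(0.87672879) = 0.5713 dB

0.5713 dB


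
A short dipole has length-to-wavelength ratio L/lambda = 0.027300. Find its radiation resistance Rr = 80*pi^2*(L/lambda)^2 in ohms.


Rr = 80 * pi^2 * (0.027300)^2 = 80 * 9.869604 * 7.452900e-04 = 0.5885 ohm

0.5885 ohm


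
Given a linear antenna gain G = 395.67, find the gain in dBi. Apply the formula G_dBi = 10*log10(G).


G_dBi = 10 * log10(395.67) = 25.97 dBi

25.97 dBi


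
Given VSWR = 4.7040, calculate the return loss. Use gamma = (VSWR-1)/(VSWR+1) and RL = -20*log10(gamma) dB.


gamma = (4.7040 - 1) / (4.7040 + 1) = 0.6493689
RL = -20 * log10(0.6493689) = 3.750 dB

3.750 dB


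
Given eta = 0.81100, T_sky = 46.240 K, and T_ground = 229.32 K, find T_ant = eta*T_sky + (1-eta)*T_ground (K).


T_ant = 0.81100 * 46.240 + (1 - 0.81100) * 229.32 = 80.84 K

80.84 K


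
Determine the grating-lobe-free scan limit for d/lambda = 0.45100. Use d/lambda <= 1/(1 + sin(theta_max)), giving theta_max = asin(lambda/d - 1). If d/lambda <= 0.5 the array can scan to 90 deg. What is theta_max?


lambda/d - 1 = 1/0.45100 - 1 = 1.217295 >= 1
d/lambda <= 0.5, so the array can scan to endfire without grating lobes: theta_max = 90 deg

90 deg


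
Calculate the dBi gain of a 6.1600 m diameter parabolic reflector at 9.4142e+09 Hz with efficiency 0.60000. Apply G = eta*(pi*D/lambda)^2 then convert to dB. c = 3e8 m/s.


lambda = c / f = 3.0000e+08 / 9.4142e+09 = 0.03186675 m
G_linear = 0.60000 * (pi * 6.1600 / 0.03186675)^2 = 221277.3
G_dBi = 10 * log10(221277.3) = 53.45 dBi

53.45 dBi


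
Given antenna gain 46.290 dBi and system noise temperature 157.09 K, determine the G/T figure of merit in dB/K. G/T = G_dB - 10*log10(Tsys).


G/T = 46.290 - 10*log10(157.09) = 46.290 - 21.96149 = 24.33 dB/K

24.33 dB/K


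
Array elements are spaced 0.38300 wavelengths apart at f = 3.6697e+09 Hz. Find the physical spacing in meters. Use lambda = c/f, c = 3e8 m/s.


lambda = c / f = 3.0000e+08 / 3.6697e+09 = 0.08175055 m
d = 0.38300 * 0.08175055 = 0.03131 m

0.03131 m


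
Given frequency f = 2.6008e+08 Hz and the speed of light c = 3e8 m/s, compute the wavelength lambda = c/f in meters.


lambda = c / f = 3.0000e+08 / 2.6008e+08 = 1.153 m

1.153 m


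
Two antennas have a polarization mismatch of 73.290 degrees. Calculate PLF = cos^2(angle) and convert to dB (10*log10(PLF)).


PLF_linear = cos^2(73.290 deg) = 0.08267217
PLF_dB = 10 * log10(0.08267217) = -10.83 dB

-10.83 dB


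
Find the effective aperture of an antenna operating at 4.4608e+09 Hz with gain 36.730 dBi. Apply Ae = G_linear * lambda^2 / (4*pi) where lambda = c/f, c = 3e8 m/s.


lambda = c / f = 3.0000e+08 / 4.4608e+09 = 0.06725251 m
G_linear = 10^(36.730/10) = 4709.773
Ae = G_linear * lambda^2 / (4*pi) = 4709.773 * 0.06725251^2 / (4*pi) = 1.695 m^2

1.695 m^2


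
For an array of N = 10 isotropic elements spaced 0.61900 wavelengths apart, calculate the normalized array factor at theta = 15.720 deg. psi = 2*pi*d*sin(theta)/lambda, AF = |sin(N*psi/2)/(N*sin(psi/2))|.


psi = 2*pi*0.61900*sin(15.720 deg) = 1.053751 rad
AF = |sin(10*1.053751/2) / (10*sin(1.053751/2))| = 0.1689

0.1689


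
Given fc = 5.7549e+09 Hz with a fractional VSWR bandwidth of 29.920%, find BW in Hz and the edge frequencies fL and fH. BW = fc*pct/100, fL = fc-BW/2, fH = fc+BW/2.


BW = 5.7549e+09 * 29.920/100 = 1.721866e+09 Hz
fL = 5.7549e+09 - 1.721866e+09/2 = 4.894e+09 Hz
fH = 5.7549e+09 + 1.721866e+09/2 = 6.616e+09 Hz

BW=1.722e+09 Hz, fL=4.894e+09 Hz, fH=6.616e+09 Hz


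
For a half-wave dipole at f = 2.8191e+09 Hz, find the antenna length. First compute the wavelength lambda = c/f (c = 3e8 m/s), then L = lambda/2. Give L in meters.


lambda = c / f = 3.0000e+08 / 2.8191e+09 = 0.1064169 m
L = lambda / 2 = 0.1064169 / 2 = 0.05321 m

0.05321 m


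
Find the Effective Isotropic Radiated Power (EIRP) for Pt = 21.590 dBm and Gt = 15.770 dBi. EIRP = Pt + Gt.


EIRP = Pt + Gt = 21.590 + 15.770 = 37.36 dBm

37.36 dBm


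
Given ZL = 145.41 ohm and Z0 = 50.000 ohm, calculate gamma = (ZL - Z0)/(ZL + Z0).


gamma = (145.41 - 50.000) / (145.41 + 50.000) = 0.4883

0.4883


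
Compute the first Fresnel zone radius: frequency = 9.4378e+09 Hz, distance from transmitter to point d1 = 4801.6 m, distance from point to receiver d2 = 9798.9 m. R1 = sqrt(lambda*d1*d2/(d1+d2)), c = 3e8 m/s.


lambda = c / f = 3.0000e+08 / 9.4378e+09 = 0.03178707 m
R1 = sqrt(0.03178707 * 4801.6 * 9798.9 / (4801.6 + 9798.9)) = 10.12 m

10.12 m


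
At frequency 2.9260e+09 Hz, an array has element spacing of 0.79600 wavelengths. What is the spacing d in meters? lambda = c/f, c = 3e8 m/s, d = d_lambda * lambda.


lambda = c / f = 3.0000e+08 / 2.9260e+09 = 0.1025290 m
d = 0.79600 * 0.1025290 = 0.08161 m

0.08161 m


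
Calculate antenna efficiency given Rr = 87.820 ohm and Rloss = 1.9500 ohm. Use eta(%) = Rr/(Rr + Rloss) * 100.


eta = 87.820 / (87.820 + 1.9500) * 100 = 97.83%

97.83%


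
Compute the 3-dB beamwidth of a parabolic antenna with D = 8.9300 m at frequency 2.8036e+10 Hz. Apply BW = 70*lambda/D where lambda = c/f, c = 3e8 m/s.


lambda = c / f = 3.0000e+08 / 2.8036e+10 = 0.01070053 m
BW = 70 * 0.01070053 / 8.9300 = 0.08388 deg

0.08388 deg


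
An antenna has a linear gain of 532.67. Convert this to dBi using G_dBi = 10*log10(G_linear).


G_dBi = 10 * log10(532.67) = 27.26 dBi

27.26 dBi


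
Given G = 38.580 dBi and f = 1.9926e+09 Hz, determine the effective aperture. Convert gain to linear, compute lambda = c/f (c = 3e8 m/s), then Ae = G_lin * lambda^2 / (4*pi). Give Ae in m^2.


lambda = c / f = 3.0000e+08 / 1.9926e+09 = 0.1505571 m
G_linear = 10^(38.580/10) = 7211.075
Ae = G_linear * lambda^2 / (4*pi) = 7211.075 * 0.1505571^2 / (4*pi) = 13.01 m^2

13.01 m^2


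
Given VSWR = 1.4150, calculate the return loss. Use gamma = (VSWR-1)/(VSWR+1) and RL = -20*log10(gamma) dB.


gamma = (1.4150 - 1) / (1.4150 + 1) = 0.1718427
RL = -20 * log10(0.1718427) = 15.30 dB

15.30 dB


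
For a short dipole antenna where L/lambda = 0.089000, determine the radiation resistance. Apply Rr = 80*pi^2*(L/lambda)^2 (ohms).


Rr = 80 * pi^2 * (0.089000)^2 = 80 * 9.869604 * 7.921000e-03 = 6.254 ohm

6.254 ohm


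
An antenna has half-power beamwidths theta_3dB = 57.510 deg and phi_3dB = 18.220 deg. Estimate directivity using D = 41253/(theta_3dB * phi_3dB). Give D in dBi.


D_linear = 41253 / (57.510 * 18.220) = 39.36985
D_dBi = 10 * log10(39.36985) = 15.95 dBi

15.95 dBi


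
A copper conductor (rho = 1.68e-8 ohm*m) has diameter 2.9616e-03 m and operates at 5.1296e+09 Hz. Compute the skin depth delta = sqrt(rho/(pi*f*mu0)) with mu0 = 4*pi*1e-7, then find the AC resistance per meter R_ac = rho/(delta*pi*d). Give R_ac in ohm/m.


delta = sqrt(1.68e-8 / (pi * 5.1296e+09 * 4*pi*1e-7)) = 9.108210e-07 m
R_ac = 1.68e-8 / (9.108210e-07 * pi * 2.9616e-03) = 1.982 ohm/m

1.982 ohm/m


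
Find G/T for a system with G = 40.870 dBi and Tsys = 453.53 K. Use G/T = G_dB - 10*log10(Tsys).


G/T = 40.870 - 10*log10(453.53) = 40.870 - 26.56606 = 14.30 dB/K

14.30 dB/K


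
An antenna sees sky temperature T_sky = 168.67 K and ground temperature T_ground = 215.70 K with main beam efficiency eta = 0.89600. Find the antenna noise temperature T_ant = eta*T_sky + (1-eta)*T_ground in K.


T_ant = 0.89600 * 168.67 + (1 - 0.89600) * 215.70 = 173.6 K

173.6 K


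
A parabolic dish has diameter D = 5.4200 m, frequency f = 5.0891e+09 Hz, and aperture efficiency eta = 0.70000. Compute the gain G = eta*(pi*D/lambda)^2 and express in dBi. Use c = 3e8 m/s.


lambda = c / f = 3.0000e+08 / 5.0891e+09 = 0.05894952 m
G_linear = 0.70000 * (pi * 5.4200 / 0.05894952)^2 = 58403.09
G_dBi = 10 * log10(58403.09) = 47.66 dBi

47.66 dBi


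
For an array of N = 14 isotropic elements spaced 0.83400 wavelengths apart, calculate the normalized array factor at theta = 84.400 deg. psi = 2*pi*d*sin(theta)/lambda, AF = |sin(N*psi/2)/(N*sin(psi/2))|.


psi = 2*pi*0.83400*sin(84.400 deg) = 5.215167 rad
AF = |sin(14*5.215167/2) / (14*sin(5.215167/2))| = 0.1304

0.1304


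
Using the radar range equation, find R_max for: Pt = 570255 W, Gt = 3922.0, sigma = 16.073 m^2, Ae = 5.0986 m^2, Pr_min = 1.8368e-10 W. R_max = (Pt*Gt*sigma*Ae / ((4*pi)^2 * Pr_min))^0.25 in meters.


R^4 = 570255*3922.0*16.073*5.0986 / ((4*pi)^2 * 1.8368e-10) = 6.318922e+18
R_max = 6.318922e+18^0.25 = 50137 m

50137 m


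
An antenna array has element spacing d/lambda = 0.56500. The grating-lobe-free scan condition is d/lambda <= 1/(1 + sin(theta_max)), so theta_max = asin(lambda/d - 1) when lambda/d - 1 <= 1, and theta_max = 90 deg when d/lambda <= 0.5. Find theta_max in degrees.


lambda/d - 1 = 1/0.56500 - 1 = 0.7699115
theta_max = asin(0.7699115) = 50.35 deg

50.35 deg


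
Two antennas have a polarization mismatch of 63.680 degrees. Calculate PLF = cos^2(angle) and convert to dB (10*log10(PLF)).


PLF_linear = cos^2(63.680 deg) = 0.1965895
PLF_dB = 10 * log10(0.1965895) = -7.064 dB

-7.064 dB


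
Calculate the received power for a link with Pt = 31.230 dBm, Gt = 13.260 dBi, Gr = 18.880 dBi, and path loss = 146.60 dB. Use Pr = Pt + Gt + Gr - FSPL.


Pr = 31.230 + 13.260 + 18.880 - 146.60 = -83.23 dBm

-83.23 dBm


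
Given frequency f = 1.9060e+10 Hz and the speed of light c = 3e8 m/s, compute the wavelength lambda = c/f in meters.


lambda = c / f = 3.0000e+08 / 1.9060e+10 = 0.01574 m

0.01574 m


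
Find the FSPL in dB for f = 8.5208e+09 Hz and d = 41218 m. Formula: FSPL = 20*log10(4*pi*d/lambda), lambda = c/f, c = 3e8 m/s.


lambda = c / f = 3.0000e+08 / 8.5208e+09 = 0.03520796 m
FSPL = 20 * log10(4*pi*41218/0.03520796) = 143.4 dB

143.4 dB


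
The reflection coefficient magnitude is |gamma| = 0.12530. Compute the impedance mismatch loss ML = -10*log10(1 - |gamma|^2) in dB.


ML = -10 * log10(1 - 0.12530^2) = -10 * log10(0.98429991) = 0.06873 dB

0.06873 dB


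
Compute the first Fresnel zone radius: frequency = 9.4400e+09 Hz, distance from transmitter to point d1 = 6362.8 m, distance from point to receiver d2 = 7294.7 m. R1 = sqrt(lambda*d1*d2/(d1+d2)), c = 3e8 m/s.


lambda = c / f = 3.0000e+08 / 9.4400e+09 = 0.03177966 m
R1 = sqrt(0.03177966 * 6362.8 * 7294.7 / (6362.8 + 7294.7)) = 10.39 m

10.39 m


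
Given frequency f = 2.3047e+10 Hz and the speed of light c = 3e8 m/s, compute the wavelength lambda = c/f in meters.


lambda = c / f = 3.0000e+08 / 2.3047e+10 = 0.01302 m

0.01302 m


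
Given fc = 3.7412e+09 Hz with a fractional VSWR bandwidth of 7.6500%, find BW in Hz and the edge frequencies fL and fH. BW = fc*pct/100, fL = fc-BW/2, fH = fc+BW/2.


BW = 3.7412e+09 * 7.6500/100 = 2.862018e+08 Hz
fL = 3.7412e+09 - 2.862018e+08/2 = 3.598e+09 Hz
fH = 3.7412e+09 + 2.862018e+08/2 = 3.884e+09 Hz

BW=2.862e+08 Hz, fL=3.598e+09 Hz, fH=3.884e+09 Hz


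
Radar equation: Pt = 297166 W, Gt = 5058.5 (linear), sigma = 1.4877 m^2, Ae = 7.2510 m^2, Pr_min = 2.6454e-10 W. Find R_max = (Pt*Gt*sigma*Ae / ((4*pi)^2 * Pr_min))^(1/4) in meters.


R^4 = 297166*5058.5*1.4877*7.2510 / ((4*pi)^2 * 2.6454e-10) = 3.881710e+17
R_max = 3.881710e+17^0.25 = 24961 m

24961 m


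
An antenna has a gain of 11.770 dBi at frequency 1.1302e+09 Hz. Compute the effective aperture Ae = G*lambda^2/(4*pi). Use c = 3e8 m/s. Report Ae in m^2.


lambda = c / f = 3.0000e+08 / 1.1302e+09 = 0.2654397 m
G_linear = 10^(11.770/10) = 15.03142
Ae = G_linear * lambda^2 / (4*pi) = 15.03142 * 0.2654397^2 / (4*pi) = 0.08428 m^2

0.08428 m^2


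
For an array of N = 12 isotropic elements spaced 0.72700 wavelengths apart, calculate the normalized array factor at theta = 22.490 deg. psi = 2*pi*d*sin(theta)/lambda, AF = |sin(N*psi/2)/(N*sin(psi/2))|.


psi = 2*pi*0.72700*sin(22.490 deg) = 1.747314 rad
AF = |sin(12*1.747314/2) / (12*sin(1.747314/2))| = 0.09477

0.09477


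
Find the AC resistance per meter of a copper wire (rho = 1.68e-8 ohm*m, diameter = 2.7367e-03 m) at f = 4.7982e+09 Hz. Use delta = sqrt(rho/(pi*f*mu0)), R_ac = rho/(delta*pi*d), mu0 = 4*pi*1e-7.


delta = sqrt(1.68e-8 / (pi * 4.7982e+09 * 4*pi*1e-7)) = 9.417499e-07 m
R_ac = 1.68e-8 / (9.417499e-07 * pi * 2.7367e-03) = 2.075 ohm/m

2.075 ohm/m


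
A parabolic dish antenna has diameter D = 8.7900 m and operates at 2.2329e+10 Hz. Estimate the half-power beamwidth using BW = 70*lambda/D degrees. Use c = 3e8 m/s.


lambda = c / f = 3.0000e+08 / 2.2329e+10 = 0.01343544 m
BW = 70 * 0.01343544 / 8.7900 = 0.1070 deg

0.1070 deg


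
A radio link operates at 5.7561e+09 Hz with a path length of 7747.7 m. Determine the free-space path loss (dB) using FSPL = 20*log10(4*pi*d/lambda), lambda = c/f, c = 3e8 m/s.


lambda = c / f = 3.0000e+08 / 5.7561e+09 = 0.05211862 m
FSPL = 20 * log10(4*pi*7747.7/0.05211862) = 125.4 dB

125.4 dB


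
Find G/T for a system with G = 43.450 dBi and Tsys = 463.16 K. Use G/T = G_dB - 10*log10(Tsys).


G/T = 43.450 - 10*log10(463.16) = 43.450 - 26.65731 = 16.79 dB/K

16.79 dB/K


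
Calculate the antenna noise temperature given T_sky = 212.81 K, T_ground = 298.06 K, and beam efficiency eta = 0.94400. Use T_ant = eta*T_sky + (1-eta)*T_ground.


T_ant = 0.94400 * 212.81 + (1 - 0.94400) * 298.06 = 217.6 K

217.6 K


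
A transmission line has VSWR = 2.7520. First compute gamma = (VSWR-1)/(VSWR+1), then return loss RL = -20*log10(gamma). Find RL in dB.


gamma = (2.7520 - 1) / (2.7520 + 1) = 0.4669510
RL = -20 * log10(0.4669510) = 6.615 dB

6.615 dB


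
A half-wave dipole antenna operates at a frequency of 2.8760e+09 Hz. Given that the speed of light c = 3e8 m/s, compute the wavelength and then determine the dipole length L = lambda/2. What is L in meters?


lambda = c / f = 3.0000e+08 / 2.8760e+09 = 0.1043115 m
L = lambda / 2 = 0.1043115 / 2 = 0.05216 m

0.05216 m


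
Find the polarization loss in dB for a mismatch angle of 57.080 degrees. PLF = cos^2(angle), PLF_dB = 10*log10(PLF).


PLF_linear = cos^2(57.080 deg) = 0.2953569
PLF_dB = 10 * log10(0.2953569) = -5.297 dB

-5.297 dB


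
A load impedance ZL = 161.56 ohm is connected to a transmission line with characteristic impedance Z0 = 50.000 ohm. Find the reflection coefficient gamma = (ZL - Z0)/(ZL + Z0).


gamma = (161.56 - 50.000) / (161.56 + 50.000) = 0.5273

0.5273


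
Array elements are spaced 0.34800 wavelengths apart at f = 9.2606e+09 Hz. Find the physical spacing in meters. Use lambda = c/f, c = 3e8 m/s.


lambda = c / f = 3.0000e+08 / 9.2606e+09 = 0.03239531 m
d = 0.34800 * 0.03239531 = 0.01127 m

0.01127 m


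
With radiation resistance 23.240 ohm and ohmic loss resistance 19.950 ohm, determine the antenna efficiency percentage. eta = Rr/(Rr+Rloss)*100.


eta = 23.240 / (23.240 + 19.950) * 100 = 53.81%

53.81%


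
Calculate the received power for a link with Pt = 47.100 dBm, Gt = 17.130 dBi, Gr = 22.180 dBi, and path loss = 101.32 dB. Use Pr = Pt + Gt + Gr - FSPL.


Pr = 47.100 + 17.130 + 22.180 - 101.32 = -14.91 dBm

-14.91 dBm


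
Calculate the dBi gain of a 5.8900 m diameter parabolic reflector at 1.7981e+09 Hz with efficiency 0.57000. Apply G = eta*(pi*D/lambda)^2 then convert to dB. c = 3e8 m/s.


lambda = c / f = 3.0000e+08 / 1.7981e+09 = 0.1668428 m
G_linear = 0.57000 * (pi * 5.8900 / 0.1668428)^2 = 7011.166
G_dBi = 10 * log10(7011.166) = 38.46 dBi

38.46 dBi


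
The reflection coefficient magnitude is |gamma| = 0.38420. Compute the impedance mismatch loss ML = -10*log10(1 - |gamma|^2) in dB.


ML = -10 * log10(1 - 0.38420^2) = -10 * log10(0.85239036) = 0.6936 dB

0.6936 dB


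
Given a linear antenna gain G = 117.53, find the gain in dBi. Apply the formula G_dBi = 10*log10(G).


G_dBi = 10 * log10(117.53) = 20.70 dBi

20.70 dBi


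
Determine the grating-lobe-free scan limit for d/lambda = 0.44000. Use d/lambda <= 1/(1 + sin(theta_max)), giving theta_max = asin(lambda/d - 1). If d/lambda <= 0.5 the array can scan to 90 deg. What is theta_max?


lambda/d - 1 = 1/0.44000 - 1 = 1.272727 >= 1
d/lambda <= 0.5, so the array can scan to endfire without grating lobes: theta_max = 90 deg

90 deg


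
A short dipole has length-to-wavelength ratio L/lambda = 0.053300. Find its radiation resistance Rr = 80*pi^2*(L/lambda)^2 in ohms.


Rr = 80 * pi^2 * (0.053300)^2 = 80 * 9.869604 * 2.840890e-03 = 2.243 ohm

2.243 ohm


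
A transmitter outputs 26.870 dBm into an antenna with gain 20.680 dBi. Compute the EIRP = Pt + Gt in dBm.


EIRP = Pt + Gt = 26.870 + 20.680 = 47.55 dBm

47.55 dBm


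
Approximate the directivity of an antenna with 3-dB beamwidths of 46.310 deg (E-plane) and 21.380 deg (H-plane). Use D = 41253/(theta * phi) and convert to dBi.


D_linear = 41253 / (46.310 * 21.380) = 41.66516
D_dBi = 10 * log10(41.66516) = 16.20 dBi

16.20 dBi


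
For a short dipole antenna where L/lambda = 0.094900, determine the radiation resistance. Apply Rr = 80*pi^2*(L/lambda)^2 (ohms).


Rr = 80 * pi^2 * (0.094900)^2 = 80 * 9.869604 * 9.006010e-03 = 7.111 ohm

7.111 ohm


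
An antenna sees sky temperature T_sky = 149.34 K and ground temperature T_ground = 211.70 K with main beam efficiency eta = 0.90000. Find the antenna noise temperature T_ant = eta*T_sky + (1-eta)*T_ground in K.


T_ant = 0.90000 * 149.34 + (1 - 0.90000) * 211.70 = 155.6 K

155.6 K


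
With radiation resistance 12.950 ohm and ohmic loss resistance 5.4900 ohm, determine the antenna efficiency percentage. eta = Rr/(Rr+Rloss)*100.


eta = 12.950 / (12.950 + 5.4900) * 100 = 70.23%

70.23%


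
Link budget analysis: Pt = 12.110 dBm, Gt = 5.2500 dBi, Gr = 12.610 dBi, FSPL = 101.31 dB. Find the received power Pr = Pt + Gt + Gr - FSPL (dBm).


Pr = 12.110 + 5.2500 + 12.610 - 101.31 = -71.34 dBm

-71.34 dBm


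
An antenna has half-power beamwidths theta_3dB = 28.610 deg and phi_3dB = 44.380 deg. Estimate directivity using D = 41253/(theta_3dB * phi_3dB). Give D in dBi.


D_linear = 41253 / (28.610 * 44.380) = 32.49005
D_dBi = 10 * log10(32.49005) = 15.12 dBi

15.12 dBi


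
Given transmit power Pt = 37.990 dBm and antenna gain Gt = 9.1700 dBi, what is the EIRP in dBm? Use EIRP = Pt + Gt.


EIRP = Pt + Gt = 37.990 + 9.1700 = 47.16 dBm

47.16 dBm


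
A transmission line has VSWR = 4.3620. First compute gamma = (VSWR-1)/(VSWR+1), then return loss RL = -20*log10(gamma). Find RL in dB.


gamma = (4.3620 - 1) / (4.3620 + 1) = 0.6270048
RL = -20 * log10(0.6270048) = 4.055 dB

4.055 dB


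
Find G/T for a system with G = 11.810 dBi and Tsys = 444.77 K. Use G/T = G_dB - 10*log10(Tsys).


G/T = 11.810 - 10*log10(444.77) = 11.810 - 26.48135 = -14.67 dB/K

-14.67 dB/K


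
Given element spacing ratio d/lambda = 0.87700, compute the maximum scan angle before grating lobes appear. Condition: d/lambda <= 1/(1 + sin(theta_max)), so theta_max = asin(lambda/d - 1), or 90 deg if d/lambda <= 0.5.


lambda/d - 1 = 1/0.87700 - 1 = 0.1402509
theta_max = asin(0.1402509) = 8.062 deg

8.062 deg


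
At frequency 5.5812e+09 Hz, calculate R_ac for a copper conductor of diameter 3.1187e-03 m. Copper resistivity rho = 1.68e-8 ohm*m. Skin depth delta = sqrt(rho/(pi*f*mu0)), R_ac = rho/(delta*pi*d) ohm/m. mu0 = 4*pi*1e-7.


delta = sqrt(1.68e-8 / (pi * 5.5812e+09 * 4*pi*1e-7)) = 8.731945e-07 m
R_ac = 1.68e-8 / (8.731945e-07 * pi * 3.1187e-03) = 1.964 ohm/m

1.964 ohm/m


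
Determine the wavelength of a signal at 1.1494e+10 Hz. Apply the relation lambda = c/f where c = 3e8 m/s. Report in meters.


lambda = c / f = 3.0000e+08 / 1.1494e+10 = 0.02610 m

0.02610 m


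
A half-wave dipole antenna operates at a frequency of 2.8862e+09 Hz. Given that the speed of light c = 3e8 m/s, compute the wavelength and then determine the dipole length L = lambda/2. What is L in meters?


lambda = c / f = 3.0000e+08 / 2.8862e+09 = 0.1039429 m
L = lambda / 2 = 0.1039429 / 2 = 0.05197 m

0.05197 m


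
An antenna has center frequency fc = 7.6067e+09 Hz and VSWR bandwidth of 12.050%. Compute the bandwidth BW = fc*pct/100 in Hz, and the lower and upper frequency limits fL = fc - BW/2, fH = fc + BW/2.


BW = 7.6067e+09 * 12.050/100 = 9.166074e+08 Hz
fL = 7.6067e+09 - 9.166074e+08/2 = 7.148e+09 Hz
fH = 7.6067e+09 + 9.166074e+08/2 = 8.065e+09 Hz

BW=9.166e+08 Hz, fL=7.148e+09 Hz, fH=8.065e+09 Hz


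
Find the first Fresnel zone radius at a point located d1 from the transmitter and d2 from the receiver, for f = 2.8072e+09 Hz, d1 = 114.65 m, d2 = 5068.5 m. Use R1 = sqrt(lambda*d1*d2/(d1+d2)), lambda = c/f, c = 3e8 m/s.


lambda = c / f = 3.0000e+08 / 2.8072e+09 = 0.1068681 m
R1 = sqrt(0.1068681 * 114.65 * 5068.5 / (114.65 + 5068.5)) = 3.461 m

3.461 m


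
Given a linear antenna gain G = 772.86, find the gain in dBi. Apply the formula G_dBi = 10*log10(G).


G_dBi = 10 * log10(772.86) = 28.88 dBi

28.88 dBi


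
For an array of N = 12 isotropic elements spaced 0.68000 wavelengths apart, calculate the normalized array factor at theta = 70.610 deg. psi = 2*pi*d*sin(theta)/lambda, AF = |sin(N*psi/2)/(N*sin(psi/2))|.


psi = 2*pi*0.68000*sin(70.610 deg) = 4.030229 rad
AF = |sin(12*4.030229/2) / (12*sin(4.030229/2))| = 0.07515

0.07515


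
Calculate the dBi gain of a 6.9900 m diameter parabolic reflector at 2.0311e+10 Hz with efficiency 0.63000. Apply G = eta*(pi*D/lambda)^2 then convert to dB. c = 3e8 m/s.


lambda = c / f = 3.0000e+08 / 2.0311e+10 = 0.01477032 m
G_linear = 0.63000 * (pi * 6.9900 / 0.01477032)^2 = 1.392563e+06
G_dBi = 10 * log10(1.392563e+06) = 61.44 dBi

61.44 dBi


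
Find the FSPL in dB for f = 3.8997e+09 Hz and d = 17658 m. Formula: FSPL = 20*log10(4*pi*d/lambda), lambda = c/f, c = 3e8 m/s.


lambda = c / f = 3.0000e+08 / 3.8997e+09 = 0.07692899 m
FSPL = 20 * log10(4*pi*17658/0.07692899) = 129.2 dB

129.2 dB


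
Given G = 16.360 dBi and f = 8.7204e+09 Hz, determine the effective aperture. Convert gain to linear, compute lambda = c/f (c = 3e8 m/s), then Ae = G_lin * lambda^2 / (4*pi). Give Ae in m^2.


lambda = c / f = 3.0000e+08 / 8.7204e+09 = 0.03440209 m
G_linear = 10^(16.360/10) = 43.25138
Ae = G_linear * lambda^2 / (4*pi) = 43.25138 * 0.03440209^2 / (4*pi) = 4.073e-03 m^2

4.073e-03 m^2


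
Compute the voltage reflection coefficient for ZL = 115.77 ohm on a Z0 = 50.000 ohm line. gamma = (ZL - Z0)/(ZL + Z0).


gamma = (115.77 - 50.000) / (115.77 + 50.000) = 0.3968

0.3968


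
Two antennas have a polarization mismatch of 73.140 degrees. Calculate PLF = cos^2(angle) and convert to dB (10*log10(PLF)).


PLF_linear = cos^2(73.140 deg) = 0.08411980
PLF_dB = 10 * log10(0.08411980) = -10.75 dB

-10.75 dB


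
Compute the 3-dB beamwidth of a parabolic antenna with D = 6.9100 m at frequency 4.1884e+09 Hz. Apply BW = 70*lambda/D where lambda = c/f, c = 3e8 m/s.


lambda = c / f = 3.0000e+08 / 4.1884e+09 = 0.07162640 m
BW = 70 * 0.07162640 / 6.9100 = 0.7256 deg

0.7256 deg


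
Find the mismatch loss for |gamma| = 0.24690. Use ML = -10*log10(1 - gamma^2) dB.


ML = -10 * log10(1 - 0.24690^2) = -10 * log10(0.93904039) = 0.2732 dB

0.2732 dB


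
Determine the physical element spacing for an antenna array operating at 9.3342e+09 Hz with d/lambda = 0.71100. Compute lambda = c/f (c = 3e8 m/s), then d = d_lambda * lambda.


lambda = c / f = 3.0000e+08 / 9.3342e+09 = 0.03213987 m
d = 0.71100 * 0.03213987 = 0.02285 m

0.02285 m


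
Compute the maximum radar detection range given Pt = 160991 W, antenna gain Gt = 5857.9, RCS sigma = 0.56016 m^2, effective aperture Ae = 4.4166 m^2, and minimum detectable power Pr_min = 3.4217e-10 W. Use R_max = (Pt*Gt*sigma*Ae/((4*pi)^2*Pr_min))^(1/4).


R^4 = 160991*5857.9*0.56016*4.4166 / ((4*pi)^2 * 3.4217e-10) = 4.317994e+16
R_max = 4.317994e+16^0.25 = 14415 m

14415 m


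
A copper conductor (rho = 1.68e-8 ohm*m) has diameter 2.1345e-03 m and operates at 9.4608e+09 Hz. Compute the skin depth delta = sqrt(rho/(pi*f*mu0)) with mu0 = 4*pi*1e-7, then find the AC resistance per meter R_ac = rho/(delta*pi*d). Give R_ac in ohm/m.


delta = sqrt(1.68e-8 / (pi * 9.4608e+09 * 4*pi*1e-7)) = 6.706730e-07 m
R_ac = 1.68e-8 / (6.706730e-07 * pi * 2.1345e-03) = 3.736 ohm/m

3.736 ohm/m


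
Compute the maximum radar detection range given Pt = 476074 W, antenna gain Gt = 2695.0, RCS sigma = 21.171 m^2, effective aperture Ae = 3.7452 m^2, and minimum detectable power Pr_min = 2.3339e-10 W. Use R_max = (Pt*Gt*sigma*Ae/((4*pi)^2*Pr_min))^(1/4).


R^4 = 476074*2695.0*21.171*3.7452 / ((4*pi)^2 * 2.3339e-10) = 2.760245e+18
R_max = 2.760245e+18^0.25 = 40760 m

40760 m


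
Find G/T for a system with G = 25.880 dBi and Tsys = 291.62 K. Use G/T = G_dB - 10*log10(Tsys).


G/T = 25.880 - 10*log10(291.62) = 25.880 - 24.64817 = 1.232 dB/K

1.232 dB/K


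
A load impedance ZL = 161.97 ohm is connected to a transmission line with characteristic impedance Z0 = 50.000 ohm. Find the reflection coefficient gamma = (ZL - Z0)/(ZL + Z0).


gamma = (161.97 - 50.000) / (161.97 + 50.000) = 0.5282

0.5282


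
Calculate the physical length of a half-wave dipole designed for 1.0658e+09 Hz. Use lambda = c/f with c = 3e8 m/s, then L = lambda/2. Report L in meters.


lambda = c / f = 3.0000e+08 / 1.0658e+09 = 0.2814787 m
L = lambda / 2 = 0.2814787 / 2 = 0.1407 m

0.1407 m


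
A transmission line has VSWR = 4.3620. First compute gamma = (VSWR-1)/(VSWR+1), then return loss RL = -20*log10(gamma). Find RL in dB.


gamma = (4.3620 - 1) / (4.3620 + 1) = 0.6270048
RL = -20 * log10(0.6270048) = 4.055 dB

4.055 dB


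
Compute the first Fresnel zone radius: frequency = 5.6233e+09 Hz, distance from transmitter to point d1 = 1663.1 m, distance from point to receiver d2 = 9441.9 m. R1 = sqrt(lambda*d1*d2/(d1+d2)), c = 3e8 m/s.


lambda = c / f = 3.0000e+08 / 5.6233e+09 = 0.05334946 m
R1 = sqrt(0.05334946 * 1663.1 * 9441.9 / (1663.1 + 9441.9)) = 8.685 m

8.685 m


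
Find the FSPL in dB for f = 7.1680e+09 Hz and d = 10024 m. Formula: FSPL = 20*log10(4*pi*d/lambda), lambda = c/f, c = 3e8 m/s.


lambda = c / f = 3.0000e+08 / 7.1680e+09 = 0.04185268 m
FSPL = 20 * log10(4*pi*10024/0.04185268) = 129.6 dB

129.6 dB


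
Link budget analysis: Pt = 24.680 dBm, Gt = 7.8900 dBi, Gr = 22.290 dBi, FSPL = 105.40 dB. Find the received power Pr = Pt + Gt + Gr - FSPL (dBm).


Pr = 24.680 + 7.8900 + 22.290 - 105.40 = -50.54 dBm

-50.54 dBm


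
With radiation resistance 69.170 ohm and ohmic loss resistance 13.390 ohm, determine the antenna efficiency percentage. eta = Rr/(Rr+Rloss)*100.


eta = 69.170 / (69.170 + 13.390) * 100 = 83.78%

83.78%


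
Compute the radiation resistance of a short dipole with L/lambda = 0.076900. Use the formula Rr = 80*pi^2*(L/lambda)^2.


Rr = 80 * pi^2 * (0.076900)^2 = 80 * 9.869604 * 5.913610e-03 = 4.669 ohm

4.669 ohm


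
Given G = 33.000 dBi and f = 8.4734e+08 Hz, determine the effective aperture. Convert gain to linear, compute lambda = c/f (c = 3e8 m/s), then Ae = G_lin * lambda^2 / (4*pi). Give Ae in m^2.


lambda = c / f = 3.0000e+08 / 8.4734e+08 = 0.3540491 m
G_linear = 10^(33.000/10) = 1995.262
Ae = G_linear * lambda^2 / (4*pi) = 1995.262 * 0.3540491^2 / (4*pi) = 19.90 m^2

19.90 m^2


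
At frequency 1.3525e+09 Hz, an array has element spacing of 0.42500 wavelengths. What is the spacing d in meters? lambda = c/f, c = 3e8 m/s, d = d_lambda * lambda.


lambda = c / f = 3.0000e+08 / 1.3525e+09 = 0.2218115 m
d = 0.42500 * 0.2218115 = 0.09427 m

0.09427 m


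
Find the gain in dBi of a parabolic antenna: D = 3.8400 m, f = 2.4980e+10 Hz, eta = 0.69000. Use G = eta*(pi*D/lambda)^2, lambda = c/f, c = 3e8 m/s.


lambda = c / f = 3.0000e+08 / 2.4980e+10 = 0.01200961 m
G_linear = 0.69000 * (pi * 3.8400 / 0.01200961)^2 = 696231.2
G_dBi = 10 * log10(696231.2) = 58.43 dBi

58.43 dBi


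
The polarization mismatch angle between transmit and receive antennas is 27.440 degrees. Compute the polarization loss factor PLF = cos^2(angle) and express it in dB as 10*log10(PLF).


PLF_linear = cos^2(27.440 deg) = 0.7876454
PLF_dB = 10 * log10(0.7876454) = -1.037 dB

-1.037 dB


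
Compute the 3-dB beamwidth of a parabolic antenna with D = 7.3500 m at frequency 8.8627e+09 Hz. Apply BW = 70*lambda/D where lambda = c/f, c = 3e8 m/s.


lambda = c / f = 3.0000e+08 / 8.8627e+09 = 0.03384973 m
BW = 70 * 0.03384973 / 7.3500 = 0.3224 deg

0.3224 deg


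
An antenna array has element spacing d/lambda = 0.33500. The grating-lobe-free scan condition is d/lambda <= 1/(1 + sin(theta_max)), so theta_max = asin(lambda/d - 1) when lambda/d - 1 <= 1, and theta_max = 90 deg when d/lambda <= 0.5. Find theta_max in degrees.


lambda/d - 1 = 1/0.33500 - 1 = 1.985075 >= 1
d/lambda <= 0.5, so the array can scan to endfire without grating lobes: theta_max = 90 deg

90 deg


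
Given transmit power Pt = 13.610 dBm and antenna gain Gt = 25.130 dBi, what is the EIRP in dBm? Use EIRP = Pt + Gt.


EIRP = Pt + Gt = 13.610 + 25.130 = 38.74 dBm

38.74 dBm


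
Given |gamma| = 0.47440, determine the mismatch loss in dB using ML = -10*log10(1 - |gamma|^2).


ML = -10 * log10(1 - 0.47440^2) = -10 * log10(0.77494464) = 1.107 dB

1.107 dB


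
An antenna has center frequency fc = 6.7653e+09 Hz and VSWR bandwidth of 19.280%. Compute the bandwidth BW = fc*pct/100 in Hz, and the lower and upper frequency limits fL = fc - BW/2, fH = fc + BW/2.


BW = 6.7653e+09 * 19.280/100 = 1.304350e+09 Hz
fL = 6.7653e+09 - 1.304350e+09/2 = 6.113e+09 Hz
fH = 6.7653e+09 + 1.304350e+09/2 = 7.417e+09 Hz

BW=1.304e+09 Hz, fL=6.113e+09 Hz, fH=7.417e+09 Hz


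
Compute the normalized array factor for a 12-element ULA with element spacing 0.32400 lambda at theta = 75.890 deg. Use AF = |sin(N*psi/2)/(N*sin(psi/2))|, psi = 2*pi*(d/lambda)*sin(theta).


psi = 2*pi*0.32400*sin(75.890 deg) = 1.974332 rad
AF = |sin(12*1.974332/2) / (12*sin(1.974332/2))| = 0.06588

0.06588


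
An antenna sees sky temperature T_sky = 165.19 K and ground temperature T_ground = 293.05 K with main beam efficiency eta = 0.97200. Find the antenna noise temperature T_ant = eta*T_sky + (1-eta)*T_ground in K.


T_ant = 0.97200 * 165.19 + (1 - 0.97200) * 293.05 = 168.8 K

168.8 K


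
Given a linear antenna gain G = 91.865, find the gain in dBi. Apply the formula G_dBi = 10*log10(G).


G_dBi = 10 * log10(91.865) = 19.63 dBi

19.63 dBi


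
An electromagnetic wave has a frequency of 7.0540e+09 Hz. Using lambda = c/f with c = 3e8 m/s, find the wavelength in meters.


lambda = c / f = 3.0000e+08 / 7.0540e+09 = 0.04253 m

0.04253 m


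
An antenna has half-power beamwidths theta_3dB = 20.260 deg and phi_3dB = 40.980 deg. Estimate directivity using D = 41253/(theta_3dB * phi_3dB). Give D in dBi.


D_linear = 41253 / (20.260 * 40.980) = 49.68716
D_dBi = 10 * log10(49.68716) = 16.96 dBi

16.96 dBi


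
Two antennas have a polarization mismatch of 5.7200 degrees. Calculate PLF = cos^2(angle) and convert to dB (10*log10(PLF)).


PLF_linear = cos^2(5.7200 deg) = 0.9900665
PLF_dB = 10 * log10(0.9900665) = -0.04336 dB

-0.04336 dB


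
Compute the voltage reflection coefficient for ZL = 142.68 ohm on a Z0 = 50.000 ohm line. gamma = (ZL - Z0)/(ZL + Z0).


gamma = (142.68 - 50.000) / (142.68 + 50.000) = 0.4810

0.4810


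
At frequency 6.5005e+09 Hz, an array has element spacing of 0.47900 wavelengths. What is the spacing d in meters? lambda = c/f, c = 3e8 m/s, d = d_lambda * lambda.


lambda = c / f = 3.0000e+08 / 6.5005e+09 = 0.04615030 m
d = 0.47900 * 0.04615030 = 0.02211 m

0.02211 m


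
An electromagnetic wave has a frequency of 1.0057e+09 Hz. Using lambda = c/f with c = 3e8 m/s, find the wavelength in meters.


lambda = c / f = 3.0000e+08 / 1.0057e+09 = 0.2983 m

0.2983 m


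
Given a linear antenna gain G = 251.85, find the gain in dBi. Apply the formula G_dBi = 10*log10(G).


G_dBi = 10 * log10(251.85) = 24.01 dBi

24.01 dBi


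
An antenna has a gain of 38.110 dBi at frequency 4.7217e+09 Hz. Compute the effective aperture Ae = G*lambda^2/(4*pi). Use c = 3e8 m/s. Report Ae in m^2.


lambda = c / f = 3.0000e+08 / 4.7217e+09 = 0.06353644 m
G_linear = 10^(38.110/10) = 6471.426
Ae = G_linear * lambda^2 / (4*pi) = 6471.426 * 0.06353644^2 / (4*pi) = 2.079 m^2

2.079 m^2


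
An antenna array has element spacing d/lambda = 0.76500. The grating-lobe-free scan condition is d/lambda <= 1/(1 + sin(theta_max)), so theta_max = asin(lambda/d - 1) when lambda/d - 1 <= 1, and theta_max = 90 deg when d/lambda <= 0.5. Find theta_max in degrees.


lambda/d - 1 = 1/0.76500 - 1 = 0.3071895
theta_max = asin(0.3071895) = 17.89 deg

17.89 deg


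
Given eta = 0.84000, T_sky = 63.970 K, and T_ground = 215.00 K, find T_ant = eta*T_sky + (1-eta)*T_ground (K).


T_ant = 0.84000 * 63.970 + (1 - 0.84000) * 215.00 = 88.13 K

88.13 K


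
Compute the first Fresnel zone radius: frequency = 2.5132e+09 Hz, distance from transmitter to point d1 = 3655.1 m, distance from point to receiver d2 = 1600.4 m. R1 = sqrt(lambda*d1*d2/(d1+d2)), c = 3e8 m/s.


lambda = c / f = 3.0000e+08 / 2.5132e+09 = 0.1193697 m
R1 = sqrt(0.1193697 * 3655.1 * 1600.4 / (3655.1 + 1600.4)) = 11.53 m

11.53 m


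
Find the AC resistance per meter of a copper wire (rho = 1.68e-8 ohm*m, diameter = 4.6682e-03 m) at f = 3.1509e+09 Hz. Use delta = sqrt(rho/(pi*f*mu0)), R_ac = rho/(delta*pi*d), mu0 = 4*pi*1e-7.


delta = sqrt(1.68e-8 / (pi * 3.1509e+09 * 4*pi*1e-7)) = 1.162137e-06 m
R_ac = 1.68e-8 / (1.162137e-06 * pi * 4.6682e-03) = 0.9857 ohm/m

0.9857 ohm/m


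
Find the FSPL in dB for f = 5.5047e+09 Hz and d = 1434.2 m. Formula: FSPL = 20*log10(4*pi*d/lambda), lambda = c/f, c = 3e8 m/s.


lambda = c / f = 3.0000e+08 / 5.5047e+09 = 0.05449888 m
FSPL = 20 * log10(4*pi*1434.2/0.05449888) = 110.4 dB

110.4 dB


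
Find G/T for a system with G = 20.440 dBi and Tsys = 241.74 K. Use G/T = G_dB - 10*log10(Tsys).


G/T = 20.440 - 10*log10(241.74) = 20.440 - 23.83349 = -3.393 dB/K

-3.393 dB/K


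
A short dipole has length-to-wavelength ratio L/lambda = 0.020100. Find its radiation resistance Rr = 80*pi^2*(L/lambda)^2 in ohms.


Rr = 80 * pi^2 * (0.020100)^2 = 80 * 9.869604 * 4.040100e-04 = 0.3190 ohm

0.3190 ohm


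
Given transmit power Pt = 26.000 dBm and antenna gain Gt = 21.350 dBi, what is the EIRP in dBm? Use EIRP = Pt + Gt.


EIRP = Pt + Gt = 26.000 + 21.350 = 47.35 dBm

47.35 dBm


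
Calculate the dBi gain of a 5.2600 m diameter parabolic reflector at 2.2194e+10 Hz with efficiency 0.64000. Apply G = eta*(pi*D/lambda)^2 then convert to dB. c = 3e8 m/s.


lambda = c / f = 3.0000e+08 / 2.2194e+10 = 0.01351717 m
G_linear = 0.64000 * (pi * 5.2600 / 0.01351717)^2 = 956488.3
G_dBi = 10 * log10(956488.3) = 59.81 dBi

59.81 dBi


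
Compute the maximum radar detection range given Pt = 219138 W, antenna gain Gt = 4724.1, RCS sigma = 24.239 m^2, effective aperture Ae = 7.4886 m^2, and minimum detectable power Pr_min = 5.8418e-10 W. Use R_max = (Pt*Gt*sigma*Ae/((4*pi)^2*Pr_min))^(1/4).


R^4 = 219138*4724.1*24.239*7.4886 / ((4*pi)^2 * 5.8418e-10) = 2.036975e+18
R_max = 2.036975e+18^0.25 = 37779 m

37779 m


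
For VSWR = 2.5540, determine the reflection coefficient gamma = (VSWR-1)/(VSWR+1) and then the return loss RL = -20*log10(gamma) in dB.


gamma = (2.5540 - 1) / (2.5540 + 1) = 0.4372538
RL = -20 * log10(0.4372538) = 7.185 dB

7.185 dB
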